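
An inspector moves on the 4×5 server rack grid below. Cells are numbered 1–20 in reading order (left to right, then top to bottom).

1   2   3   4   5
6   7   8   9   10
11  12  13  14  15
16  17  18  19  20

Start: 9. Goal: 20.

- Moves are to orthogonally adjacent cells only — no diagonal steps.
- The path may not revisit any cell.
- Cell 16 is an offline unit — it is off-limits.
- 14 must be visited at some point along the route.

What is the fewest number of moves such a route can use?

Any route passes through 14 somewhere between 9 and 20. Summing Manhattan distances along the two legs (9 → 14 → 20) gives a lower bound of 1 + 2 = 3 moves.
A route of 3 moves achieves this: 9 → 14 → 19 → 20.
Since 3 matches the lower bound, it is optimal.

3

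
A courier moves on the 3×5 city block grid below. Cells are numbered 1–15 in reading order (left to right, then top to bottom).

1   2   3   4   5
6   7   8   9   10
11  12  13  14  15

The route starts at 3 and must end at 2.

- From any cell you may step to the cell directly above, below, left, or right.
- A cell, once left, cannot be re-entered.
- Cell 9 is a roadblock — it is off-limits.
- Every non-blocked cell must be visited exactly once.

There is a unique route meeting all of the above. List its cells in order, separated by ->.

3 -> 4 -> 5 -> 10 -> 15 -> 14 -> 13 -> 8 -> 7 -> 12 -> 11 -> 6 -> 1 -> 2

Need to visit all 14 open cells exactly once, starting at 3 and ending at 2.
Cell 15 has only two open neighbours (10 and 14), so the path must pass straight through it: one of those is the cell it's entered from and the other is where it exits.
Route from 3: 2× right (reaching 5), 2× down (reaching 15), 2× left (reaching 13), up to 8, left to 7, down to 12, left to 11, 2× up (reaching 1), right to 2 — 13 moves in all.
Check: all 14 open cells covered.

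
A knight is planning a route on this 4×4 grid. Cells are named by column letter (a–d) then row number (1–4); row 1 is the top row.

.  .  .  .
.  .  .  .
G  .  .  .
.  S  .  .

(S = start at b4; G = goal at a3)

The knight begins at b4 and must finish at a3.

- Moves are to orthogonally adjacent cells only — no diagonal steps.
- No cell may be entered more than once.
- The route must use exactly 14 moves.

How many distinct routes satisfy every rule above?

Need simple routes of exactly 14 moves from b4 to a3 (Manhattan distance 2, so 6 moves are spent on a detour and 6 undoing it).
Enumerating: b4 b3 b2 c2 c3 c4 d4 d3 d2 d1 c1 b1 a1 a2 a3 | b4 b3 c3 c4 d4 d3 d2 d1 c1 c2 b2 b1 a1 a2 a3 | b4 c4 d4 d3 d2 d1 c1 c2 c3 b3 b2 b1 a1 a2 a3 | b4 c4 d4 d3 d2 d1 c1 b1 a1 a2 b2 c2 c3 b3 a3 | b4 c4 d4 d3 c3 c2 d2 d1 c1 b1 a1 a2 b2 b3 a3 | b4 c4 d4 d3 c3 b3 b2 c2 d2 d1 c1 b1 a1 a2 a3.
That gives 6 routes.

6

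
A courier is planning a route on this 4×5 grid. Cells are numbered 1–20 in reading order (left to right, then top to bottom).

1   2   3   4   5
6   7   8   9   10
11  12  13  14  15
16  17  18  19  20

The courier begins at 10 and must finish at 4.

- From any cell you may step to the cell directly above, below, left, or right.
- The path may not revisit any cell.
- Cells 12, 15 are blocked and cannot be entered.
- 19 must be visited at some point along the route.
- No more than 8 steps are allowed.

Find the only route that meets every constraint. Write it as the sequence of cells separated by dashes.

Any route must reach 19 and still end at 4 within 8 moves, so the order of the required stops is forced.
Route from 10: left to 9, 2× down (reaching 19), left to 18, 3× up (reaching 3), right to 4 — 8 moves in all.
Check: all required cells visited; 8 ≤ 8 moves.

10 - 9 - 14 - 19 - 18 - 13 - 8 - 3 - 4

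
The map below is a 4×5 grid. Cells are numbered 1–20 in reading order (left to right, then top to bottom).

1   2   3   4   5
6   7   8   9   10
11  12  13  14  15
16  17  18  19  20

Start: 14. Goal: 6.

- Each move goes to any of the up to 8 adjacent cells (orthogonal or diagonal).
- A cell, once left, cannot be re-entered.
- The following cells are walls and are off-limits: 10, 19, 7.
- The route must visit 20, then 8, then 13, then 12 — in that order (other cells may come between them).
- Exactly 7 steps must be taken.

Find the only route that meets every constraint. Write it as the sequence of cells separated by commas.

The waypoints must appear in the order 20, 8, 13, 12, with no cell reused.
Route from 14: down-right to 20, up to 15, up-left to 9, left to 8, down to 13, left to 12, up-left to 6 — 7 moves in all.
Check: order respected (20 at step 1, 8 at step 4, 13 at step 5, 12 at step 6); 7 moves as required.

14, 20, 15, 9, 8, 13, 12, 6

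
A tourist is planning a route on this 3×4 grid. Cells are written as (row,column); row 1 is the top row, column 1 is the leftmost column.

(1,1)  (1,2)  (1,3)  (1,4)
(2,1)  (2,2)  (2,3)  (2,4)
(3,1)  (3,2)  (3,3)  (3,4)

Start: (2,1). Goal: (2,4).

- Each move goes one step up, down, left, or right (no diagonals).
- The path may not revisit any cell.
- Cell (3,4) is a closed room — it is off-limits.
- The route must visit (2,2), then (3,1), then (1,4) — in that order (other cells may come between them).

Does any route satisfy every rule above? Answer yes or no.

no

Ignoring the required order, 3 revisit-free routes from (2,1) to (2,4) pass through all of (2,2), (3,1), and (1,4); the waypoint orders that occur are (3,1) → (2,2) → (1,4) (3) — never (2,2) → (3,1) → (1,4).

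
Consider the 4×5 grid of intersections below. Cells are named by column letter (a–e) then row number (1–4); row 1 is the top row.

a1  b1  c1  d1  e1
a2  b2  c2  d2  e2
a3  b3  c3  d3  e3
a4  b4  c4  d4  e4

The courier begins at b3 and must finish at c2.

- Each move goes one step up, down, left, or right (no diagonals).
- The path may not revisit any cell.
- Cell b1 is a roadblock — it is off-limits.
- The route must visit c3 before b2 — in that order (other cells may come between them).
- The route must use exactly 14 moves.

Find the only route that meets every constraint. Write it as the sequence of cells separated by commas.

b3, c3, d3, d2, e2, e3, e4, d4, c4, b4, a4, a3, a2, b2, c2

The waypoints must appear in the order c3, b2, with no cell reused.
Route from b3: 2× right (reaching d3), up to d2, right to e2, 2× down (reaching e4), 4× left (reaching a4), 2× up (reaching a2), 2× right (reaching c2) — 14 moves in all.
Check: order respected (c3 at step 1, b2 at step 13); 14 moves as required.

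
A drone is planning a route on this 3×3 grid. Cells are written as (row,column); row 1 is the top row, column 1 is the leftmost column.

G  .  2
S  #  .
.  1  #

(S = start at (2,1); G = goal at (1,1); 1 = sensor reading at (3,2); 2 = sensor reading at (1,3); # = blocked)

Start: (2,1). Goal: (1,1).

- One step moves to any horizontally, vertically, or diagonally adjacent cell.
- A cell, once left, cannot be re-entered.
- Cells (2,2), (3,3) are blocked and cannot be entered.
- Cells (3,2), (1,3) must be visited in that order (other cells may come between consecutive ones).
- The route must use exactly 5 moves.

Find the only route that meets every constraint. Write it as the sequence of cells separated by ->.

The waypoints must appear in the order (3,2), (1,3), with no cell reused.
Route from (2,1): down-right 1 to (3,2), up-right 1 to (2,3), up 1 to (1,3), left 2 to (1,1) — 5 moves in all.
Check: order respected (1 at step 1, 2 at step 3); 5 moves as required.

(2,1) -> (3,2) -> (2,3) -> (1,3) -> (1,2) -> (1,1)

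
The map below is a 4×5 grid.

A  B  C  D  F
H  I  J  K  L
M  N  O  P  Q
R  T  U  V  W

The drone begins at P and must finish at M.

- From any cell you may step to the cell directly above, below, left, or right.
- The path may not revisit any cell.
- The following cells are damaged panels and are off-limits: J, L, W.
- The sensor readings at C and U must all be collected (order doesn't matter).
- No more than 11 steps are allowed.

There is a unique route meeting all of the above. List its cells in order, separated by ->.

The budget equals the shortest possible length, so every move has to be on a shortest route through the required cells.
Route from P: 2× up (reaching D), 2× left (reaching B), 2× down (reaching N), right to O, down to U, 2× left (reaching R), up to M — 11 moves in all.
Check: all required cells visited; 11 ≤ 11 moves.

P -> K -> D -> C -> B -> I -> N -> O -> U -> T -> R -> M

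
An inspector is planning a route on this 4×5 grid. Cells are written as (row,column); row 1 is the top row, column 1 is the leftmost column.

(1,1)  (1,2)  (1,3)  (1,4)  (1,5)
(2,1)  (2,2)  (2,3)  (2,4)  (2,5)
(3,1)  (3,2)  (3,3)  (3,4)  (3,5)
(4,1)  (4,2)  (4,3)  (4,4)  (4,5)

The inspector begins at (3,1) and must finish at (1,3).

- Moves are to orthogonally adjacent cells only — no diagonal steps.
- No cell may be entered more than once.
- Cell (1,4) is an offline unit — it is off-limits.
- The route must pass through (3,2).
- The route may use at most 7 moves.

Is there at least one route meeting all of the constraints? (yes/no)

yes

One route that works: (3,1) → (3,2) → (2,2) → (1,2) → (1,3).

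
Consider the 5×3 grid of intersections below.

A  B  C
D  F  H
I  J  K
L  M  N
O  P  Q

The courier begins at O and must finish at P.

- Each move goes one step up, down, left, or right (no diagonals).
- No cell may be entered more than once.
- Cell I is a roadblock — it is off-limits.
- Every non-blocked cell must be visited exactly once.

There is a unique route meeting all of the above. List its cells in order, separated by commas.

O, L, M, J, F, D, A, B, C, H, K, N, Q, P

Need to visit all 14 open cells exactly once, starting at O and ending at P.
Cell D has only two open neighbours (A and F), so the path must pass straight through it: one of those is the cell it's entered from and the other is where it exits.
Route from O: up 1 to L, right 1 to M, up 2 to F, left 1 to D, up 1 to A, right 2 to C, down 4 to Q, left 1 to P — 13 moves in all.
Check: all 14 open cells covered.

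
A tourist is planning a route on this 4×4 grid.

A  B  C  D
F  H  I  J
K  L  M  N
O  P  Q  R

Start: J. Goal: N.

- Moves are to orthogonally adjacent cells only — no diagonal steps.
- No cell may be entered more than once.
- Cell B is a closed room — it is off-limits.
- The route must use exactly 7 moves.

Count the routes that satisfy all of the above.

7

Need simple routes of exactly 7 moves from J to N (Manhattan distance 1, so 3 moves are spent on a detour and 3 undoing it).
Enumerating: J D C I M Q R N | J D C I H L M N | J I M L P Q R N | J I H L P Q M N | J I H L P Q R N | J I H L M Q R N | J I H F K L M N.
That gives 7 routes.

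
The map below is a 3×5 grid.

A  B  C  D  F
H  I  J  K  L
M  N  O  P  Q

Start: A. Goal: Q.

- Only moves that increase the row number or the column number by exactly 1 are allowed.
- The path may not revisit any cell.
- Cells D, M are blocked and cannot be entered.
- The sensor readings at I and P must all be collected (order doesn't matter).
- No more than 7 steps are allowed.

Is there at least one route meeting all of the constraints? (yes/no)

yes

One route that works: A → H → I → N → O → P → Q.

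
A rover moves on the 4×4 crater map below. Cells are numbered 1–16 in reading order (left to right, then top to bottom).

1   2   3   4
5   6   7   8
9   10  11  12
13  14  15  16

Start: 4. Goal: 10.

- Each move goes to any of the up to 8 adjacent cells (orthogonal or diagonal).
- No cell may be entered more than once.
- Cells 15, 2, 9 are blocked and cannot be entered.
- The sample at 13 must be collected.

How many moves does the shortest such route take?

Any route passes through 13 somewhere between 4 and 10. Summing Chebyshev distances along the two legs (4 → 13 → 10) gives a lower bound of 3 + 1 = 4 moves.
The shortest route satisfying every rule uses 5 moves: 4 → 7 → 11 → 14 → 13 → 10.
The no-revisit rule (legs can't share cells) pushes the minimum above the 4-move bound; an exhaustive check rules out every length from 4 to 4, leaving 5 as the minimum.

5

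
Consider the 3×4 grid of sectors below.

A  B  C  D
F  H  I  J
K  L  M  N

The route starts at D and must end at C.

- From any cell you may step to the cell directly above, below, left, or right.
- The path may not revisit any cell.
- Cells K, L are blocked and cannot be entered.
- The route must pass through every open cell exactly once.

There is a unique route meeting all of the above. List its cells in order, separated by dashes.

Need to visit all 10 open cells exactly once, starting at D and ending at C.
Cell A has only two open neighbours (F and B), so the path must pass straight through it: one of those is the cell it's entered from and the other is where it exits.
Route from D: down 2 to N, left 1 to M, up 1 to I, left 2 to F, up 1 to A, right 2 to C — 9 moves in all.
Check: all 10 open cells covered.

D - J - N - M - I - H - F - A - B - C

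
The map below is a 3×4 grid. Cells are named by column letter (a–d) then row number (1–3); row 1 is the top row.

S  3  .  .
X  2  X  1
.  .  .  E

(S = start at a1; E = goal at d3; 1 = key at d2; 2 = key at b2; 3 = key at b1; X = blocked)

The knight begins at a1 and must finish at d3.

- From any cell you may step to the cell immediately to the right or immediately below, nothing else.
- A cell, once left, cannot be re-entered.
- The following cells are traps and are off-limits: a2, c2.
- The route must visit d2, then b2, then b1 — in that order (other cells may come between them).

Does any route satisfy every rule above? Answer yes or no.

no

b2 lies to the left of d2, so going from d2 to b2 would need a leftward move — but moves only go right/down, so d2 cannot be visited before b2.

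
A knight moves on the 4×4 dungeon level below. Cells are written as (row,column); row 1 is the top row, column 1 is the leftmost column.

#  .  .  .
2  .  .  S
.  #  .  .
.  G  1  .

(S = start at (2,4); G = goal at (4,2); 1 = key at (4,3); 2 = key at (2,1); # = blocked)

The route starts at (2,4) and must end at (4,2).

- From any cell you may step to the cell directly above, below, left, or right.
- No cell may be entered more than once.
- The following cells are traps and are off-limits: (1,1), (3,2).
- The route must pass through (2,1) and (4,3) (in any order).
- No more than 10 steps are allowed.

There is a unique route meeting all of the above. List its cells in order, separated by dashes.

Any route must reach (2,1) and (4,3) and still end at (4,2) within 10 moves, so the order of the required stops is forced.
Route from (2,4): 2× down (reaching (4,4)), left to (4,3), 2× up (reaching (2,3)), 2× left (reaching (2,1)), 2× down (reaching (4,1)), right to (4,2) — 10 moves in all.
Check: all required cells visited; 10 ≤ 10 moves.

(2,4) - (3,4) - (4,4) - (4,3) - (3,3) - (2,3) - (2,2) - (2,1) - (3,1) - (4,1) - (4,2)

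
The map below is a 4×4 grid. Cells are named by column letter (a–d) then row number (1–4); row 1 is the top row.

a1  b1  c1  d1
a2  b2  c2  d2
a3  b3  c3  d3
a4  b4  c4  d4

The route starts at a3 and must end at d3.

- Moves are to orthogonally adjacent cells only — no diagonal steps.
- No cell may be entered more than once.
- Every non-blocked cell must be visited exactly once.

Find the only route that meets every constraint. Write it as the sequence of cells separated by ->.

a3 -> a4 -> b4 -> b3 -> b2 -> a2 -> a1 -> b1 -> c1 -> d1 -> d2 -> c2 -> c3 -> c4 -> d4 -> d3

Need to visit all 16 open cells exactly once, starting at a3 and ending at d3.
Cell d4 has only two open neighbours (d3 and c4), so the path must pass straight through it: one of those is the cell it's entered from and the other is where it exits.
Route from a3: down 1 to a4, right 1 to b4, up 2 to b2, left 1 to a2, up 1 to a1, right 3 to d1, down 1 to d2, left 1 to c2, down 2 to c4, right 1 to d4, up 1 to d3 — 15 moves in all.
Check: all 16 open cells covered.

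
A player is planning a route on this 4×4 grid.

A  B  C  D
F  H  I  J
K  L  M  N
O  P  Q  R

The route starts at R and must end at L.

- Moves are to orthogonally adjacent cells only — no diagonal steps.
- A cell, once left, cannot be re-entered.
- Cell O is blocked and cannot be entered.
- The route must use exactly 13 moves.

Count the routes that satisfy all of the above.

2

Need simple routes of exactly 13 moves from R to L (Manhattan distance 3, so 5 moves are spent on a detour and 5 undoing it).
Enumerating: R N J D C B A F H I M Q P L | R Q M N J D C I H B A F K L.
That gives 2 routes.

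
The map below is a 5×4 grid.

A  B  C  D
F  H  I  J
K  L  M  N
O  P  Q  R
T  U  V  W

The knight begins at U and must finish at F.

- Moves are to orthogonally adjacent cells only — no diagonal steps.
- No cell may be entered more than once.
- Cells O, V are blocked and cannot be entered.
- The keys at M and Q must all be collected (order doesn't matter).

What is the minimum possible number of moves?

6

Any route passes through M and Q in some order between U and F. Summing Manhattan distances along each leg and taking the cheapest ordering (U → Q → M → F) gives a lower bound of 2 + 1 + 3 = 6 moves.
A route of 6 moves achieves this: U → P → Q → M → I → H → F.
Since 6 matches the lower bound, it is optimal.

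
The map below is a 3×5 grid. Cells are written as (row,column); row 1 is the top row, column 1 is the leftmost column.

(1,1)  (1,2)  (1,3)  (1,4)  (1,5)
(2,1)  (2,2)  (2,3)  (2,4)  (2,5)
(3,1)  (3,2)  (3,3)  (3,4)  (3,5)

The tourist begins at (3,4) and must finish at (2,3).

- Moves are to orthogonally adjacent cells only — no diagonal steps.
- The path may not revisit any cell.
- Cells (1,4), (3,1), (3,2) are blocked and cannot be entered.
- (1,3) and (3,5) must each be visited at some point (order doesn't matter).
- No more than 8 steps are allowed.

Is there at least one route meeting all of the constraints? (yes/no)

Every way from (3,4) to (1,3) runs through (2,3) — but (2,3) is where the route must end, so it would be entered once on the way to (1,3) and again at the finish.

no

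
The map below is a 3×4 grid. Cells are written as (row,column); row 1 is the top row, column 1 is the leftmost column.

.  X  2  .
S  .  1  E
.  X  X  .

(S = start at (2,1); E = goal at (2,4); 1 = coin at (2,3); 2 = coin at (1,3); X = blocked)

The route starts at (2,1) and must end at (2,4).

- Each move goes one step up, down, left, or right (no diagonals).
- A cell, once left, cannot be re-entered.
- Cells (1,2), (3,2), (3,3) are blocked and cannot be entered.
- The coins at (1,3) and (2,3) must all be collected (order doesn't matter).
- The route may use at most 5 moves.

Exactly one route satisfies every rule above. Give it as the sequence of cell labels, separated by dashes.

(2,1) - (2,2) - (2,3) - (1,3) - (1,4) - (2,4)

The 5-move cap with required stops at (1,3), (2,3) leaves no slack for detours.
Route from (2,1): right 2 to (2,3), up 1 to (1,3), right 1 to (1,4), down 1 to (2,4) — 5 moves in all.
Check: all required cells visited; 5 ≤ 5 moves.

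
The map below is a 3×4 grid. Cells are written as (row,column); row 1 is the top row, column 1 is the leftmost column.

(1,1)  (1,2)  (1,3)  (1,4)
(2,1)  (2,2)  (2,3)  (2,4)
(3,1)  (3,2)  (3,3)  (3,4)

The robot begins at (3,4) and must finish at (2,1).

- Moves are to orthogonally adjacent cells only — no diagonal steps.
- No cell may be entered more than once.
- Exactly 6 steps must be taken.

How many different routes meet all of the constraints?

14

Need simple routes of exactly 6 moves from (3,4) to (2,1) (Manhattan distance 4, so 1 moves are spent on a detour and 1 undoing it).
Branch systematically from the start, pruning whenever the remaining move budget drops below the Manhattan distance to (2,1) or differs from it in parity. Grouping the completions by first move — via (2,4): 9; via (3,3): 5 — and summing: 9 + 5 = 14.
That gives 14 routes.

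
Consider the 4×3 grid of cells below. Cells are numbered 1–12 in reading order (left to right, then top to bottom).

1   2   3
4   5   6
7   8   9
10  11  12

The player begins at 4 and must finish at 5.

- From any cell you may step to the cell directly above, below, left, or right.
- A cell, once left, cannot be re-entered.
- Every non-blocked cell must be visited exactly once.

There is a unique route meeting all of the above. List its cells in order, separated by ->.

4 -> 1 -> 2 -> 3 -> 6 -> 9 -> 12 -> 11 -> 10 -> 7 -> 8 -> 5

Need to visit all 12 open cells exactly once, starting at 4 and ending at 5.
Route from 4: up 1 to 1, right 2 to 3, down 3 to 12, left 2 to 10, up 1 to 7, right 1 to 8, up 1 to 5 — 11 moves in all.
Check: all 12 open cells covered.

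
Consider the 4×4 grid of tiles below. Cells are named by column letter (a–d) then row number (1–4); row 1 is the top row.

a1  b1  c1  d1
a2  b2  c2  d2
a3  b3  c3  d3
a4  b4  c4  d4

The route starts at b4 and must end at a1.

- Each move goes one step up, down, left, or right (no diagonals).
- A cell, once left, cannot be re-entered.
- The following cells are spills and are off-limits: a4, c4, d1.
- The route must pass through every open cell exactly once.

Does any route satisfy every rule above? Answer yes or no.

no

Cell d4 has only one open neighbour but is neither the start nor the goal, so a Hamiltonian route would have to both enter and leave it through the same neighbour — impossible without revisiting.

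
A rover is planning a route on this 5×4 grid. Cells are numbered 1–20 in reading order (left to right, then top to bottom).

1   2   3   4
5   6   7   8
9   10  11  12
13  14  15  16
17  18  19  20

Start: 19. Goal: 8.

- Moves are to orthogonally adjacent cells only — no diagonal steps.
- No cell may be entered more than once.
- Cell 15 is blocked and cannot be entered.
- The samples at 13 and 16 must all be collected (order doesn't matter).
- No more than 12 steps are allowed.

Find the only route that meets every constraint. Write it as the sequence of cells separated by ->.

The budget equals the shortest possible length, so every move has to be on a shortest route through the required cells.
Route from 19: right to 20, 2× up (reaching 12), 2× left (reaching 10), down to 14, left to 13, 2× up (reaching 5), 3× right (reaching 8) — 12 moves in all.
Check: all required cells visited; 12 ≤ 12 moves.

19 -> 20 -> 16 -> 12 -> 11 -> 10 -> 14 -> 13 -> 9 -> 5 -> 6 -> 7 -> 8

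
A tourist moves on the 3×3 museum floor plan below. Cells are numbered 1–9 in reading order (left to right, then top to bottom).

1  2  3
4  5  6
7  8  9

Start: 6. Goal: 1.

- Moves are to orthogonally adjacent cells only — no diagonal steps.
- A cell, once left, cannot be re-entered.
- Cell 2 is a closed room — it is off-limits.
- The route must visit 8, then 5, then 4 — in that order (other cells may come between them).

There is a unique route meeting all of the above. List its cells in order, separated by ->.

The waypoints must appear in the order 8, 5, 4, with no cell reused.
Route from 6: down 1 to 9, left 1 to 8, up 1 to 5, left 1 to 4, up 1 to 1 — 5 moves in all.
Check: order respected (8 at step 2, 5 at step 3, 4 at step 4).

6 -> 9 -> 8 -> 5 -> 4 -> 1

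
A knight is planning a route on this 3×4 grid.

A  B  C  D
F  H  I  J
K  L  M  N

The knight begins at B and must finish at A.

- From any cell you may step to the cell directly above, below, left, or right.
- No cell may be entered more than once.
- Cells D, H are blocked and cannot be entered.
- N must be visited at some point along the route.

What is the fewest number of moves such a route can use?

Any route passes through N somewhere between B and A. Summing Manhattan distances along the two legs (B → N → A) gives a lower bound of 4 + 5 = 9 moves.
A route of 9 moves achieves this: B → C → I → J → N → M → L → K → F → A.
Since 9 matches the lower bound, it is optimal.

9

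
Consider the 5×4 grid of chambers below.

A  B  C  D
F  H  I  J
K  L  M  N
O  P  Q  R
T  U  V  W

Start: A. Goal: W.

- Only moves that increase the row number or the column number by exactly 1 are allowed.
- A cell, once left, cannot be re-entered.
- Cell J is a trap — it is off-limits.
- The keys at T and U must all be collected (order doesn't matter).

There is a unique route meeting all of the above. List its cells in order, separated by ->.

Moves only go right or down, so the column and row indices never decrease.
Route from A: 4× down (reaching T), 3× right (reaching W) — 7 moves in all.
Check: all required cells visited.

A -> F -> K -> O -> T -> U -> V -> W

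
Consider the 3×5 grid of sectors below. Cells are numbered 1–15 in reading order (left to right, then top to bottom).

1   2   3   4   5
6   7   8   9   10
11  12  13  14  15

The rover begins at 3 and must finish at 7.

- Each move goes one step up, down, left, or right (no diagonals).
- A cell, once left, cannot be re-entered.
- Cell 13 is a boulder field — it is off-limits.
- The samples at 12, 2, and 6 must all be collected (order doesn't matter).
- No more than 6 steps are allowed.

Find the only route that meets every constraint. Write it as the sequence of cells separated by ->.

3 -> 2 -> 1 -> 6 -> 11 -> 12 -> 7

Any route must reach 12, 2, and 6 and still end at 7 within 6 moves, so the order of the required stops is forced.
Route from 3: left 2 to 1, down 2 to 11, right 1 to 12, up 1 to 7 — 6 moves in all.
Check: all required cells visited; 6 ≤ 6 moves.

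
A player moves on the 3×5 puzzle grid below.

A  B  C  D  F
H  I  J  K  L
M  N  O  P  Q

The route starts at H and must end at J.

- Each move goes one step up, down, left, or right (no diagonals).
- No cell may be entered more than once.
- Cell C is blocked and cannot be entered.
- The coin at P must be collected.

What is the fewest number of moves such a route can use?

Any route passes through P somewhere between H and J. Summing Manhattan distances along the two legs (H → P → J) gives a lower bound of 4 + 2 = 6 moves.
A route of 6 moves achieves this: H → M → N → O → P → K → J.
Since 6 matches the lower bound, it is optimal.

6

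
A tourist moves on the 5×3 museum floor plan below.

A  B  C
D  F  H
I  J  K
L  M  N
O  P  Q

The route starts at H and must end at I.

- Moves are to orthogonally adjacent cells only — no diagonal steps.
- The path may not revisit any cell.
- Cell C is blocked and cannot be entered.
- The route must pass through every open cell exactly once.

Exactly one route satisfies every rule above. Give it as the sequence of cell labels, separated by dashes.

Need to visit all 14 open cells exactly once, starting at H and ending at I.
Cell Q has only two open neighbours (N and P), so the path must pass straight through it: one of those is the cell it's entered from and the other is where it exits.
Route from H: 3× down (reaching Q), 2× left (reaching O), up to L, right to M, 3× up (reaching B), left to A, 2× down (reaching I) — 13 moves in all.
Check: all 14 open cells covered.

H - K - N - Q - P - O - L - M - J - F - B - A - D - I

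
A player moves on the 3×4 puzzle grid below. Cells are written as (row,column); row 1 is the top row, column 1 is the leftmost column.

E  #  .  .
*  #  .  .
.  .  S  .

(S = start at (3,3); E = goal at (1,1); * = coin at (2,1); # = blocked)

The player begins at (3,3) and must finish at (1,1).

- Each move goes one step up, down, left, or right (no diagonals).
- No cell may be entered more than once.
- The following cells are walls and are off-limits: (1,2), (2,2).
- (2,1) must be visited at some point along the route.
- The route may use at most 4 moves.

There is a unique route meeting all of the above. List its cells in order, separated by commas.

(3,3), (3,2), (3,1), (2,1), (1,1)

The 4-move cap with required stops at (2,1) leaves no slack for detours.
Route from (3,3): left 2 to (3,1), up 2 to (1,1) — 4 moves in all.
Check: all required cells visited; 4 ≤ 4 moves.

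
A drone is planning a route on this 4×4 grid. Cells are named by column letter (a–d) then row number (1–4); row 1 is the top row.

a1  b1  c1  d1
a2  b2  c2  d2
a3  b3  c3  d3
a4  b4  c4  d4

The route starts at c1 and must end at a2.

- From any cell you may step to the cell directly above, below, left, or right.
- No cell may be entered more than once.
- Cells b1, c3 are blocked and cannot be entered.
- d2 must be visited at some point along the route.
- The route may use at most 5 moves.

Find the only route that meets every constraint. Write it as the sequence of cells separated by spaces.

c1 d1 d2 c2 b2 a2

Any route must reach d2 and still end at a2 within 5 moves, so the order of the required stops is forced.
Route from c1: right to d1, down to d2, 3× left (reaching a2) — 5 moves in all.
Check: all required cells visited; 5 ≤ 5 moves.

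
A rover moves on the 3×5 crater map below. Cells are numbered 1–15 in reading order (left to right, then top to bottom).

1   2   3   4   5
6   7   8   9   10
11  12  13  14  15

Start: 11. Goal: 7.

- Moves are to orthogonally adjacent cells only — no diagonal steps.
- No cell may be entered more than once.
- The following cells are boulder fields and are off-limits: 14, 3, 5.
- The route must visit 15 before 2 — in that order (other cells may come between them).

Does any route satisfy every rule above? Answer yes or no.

no

15 must be visited but has only one open neighbour (10), and it is neither the start nor the goal — the route would have to enter and leave through 10, re-entering it.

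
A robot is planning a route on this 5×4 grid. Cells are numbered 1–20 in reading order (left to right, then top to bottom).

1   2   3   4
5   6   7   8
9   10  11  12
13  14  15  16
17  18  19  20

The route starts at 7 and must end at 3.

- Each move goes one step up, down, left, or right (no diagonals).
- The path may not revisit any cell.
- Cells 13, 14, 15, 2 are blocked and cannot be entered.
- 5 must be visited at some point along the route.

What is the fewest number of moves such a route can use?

9

Any route passes through 5 somewhere between 7 and 3. Summing Manhattan distances along the two legs (7 → 5 → 3) gives a lower bound of 2 + 3 = 5 moves.
The shortest route satisfying every rule uses 9 moves: 7 → 6 → 5 → 9 → 10 → 11 → 12 → 8 → 4 → 3.
The no-revisit rule (legs can't share cells) pushes the minimum above the 5-move bound; an exhaustive check rules out every length from 5 to 8 (on a 4-connected grid the length of any start-to-goal walk has the same parity as the Manhattan bound, so only lengths 5, 7, 9, … need checking), leaving 9 as the minimum.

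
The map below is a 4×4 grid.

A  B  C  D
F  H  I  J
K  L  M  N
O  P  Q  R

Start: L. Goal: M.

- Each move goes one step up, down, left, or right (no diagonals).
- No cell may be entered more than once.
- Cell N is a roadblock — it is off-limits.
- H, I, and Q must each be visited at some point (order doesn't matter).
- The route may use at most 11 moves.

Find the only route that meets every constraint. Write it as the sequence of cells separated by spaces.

The 11-move cap with required stops at H, I, Q leaves no slack for detours.
Route from L: up 1 to H, right 1 to I, up 1 to C, left 2 to A, down 3 to O, right 2 to Q, up 1 to M — 11 moves in all.
Check: all required cells visited; 11 ≤ 11 moves.

L H I C B A F K O P Q M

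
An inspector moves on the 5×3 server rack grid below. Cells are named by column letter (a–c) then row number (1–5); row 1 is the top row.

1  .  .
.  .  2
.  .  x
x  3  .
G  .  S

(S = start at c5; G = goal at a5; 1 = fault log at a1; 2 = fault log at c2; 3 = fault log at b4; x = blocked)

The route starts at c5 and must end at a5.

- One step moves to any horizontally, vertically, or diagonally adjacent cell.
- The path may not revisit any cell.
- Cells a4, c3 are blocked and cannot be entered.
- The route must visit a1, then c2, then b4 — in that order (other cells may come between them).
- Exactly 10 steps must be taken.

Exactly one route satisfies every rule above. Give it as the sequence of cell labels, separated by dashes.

c5 - c4 - b3 - a2 - a1 - b1 - c2 - b2 - a3 - b4 - a5

The waypoints must appear in the order a1, c2, b4, with no cell reused.
Route from c5: up 1 to c4, up-left 2 to a2, up 1 to a1, right 1 to b1, down-right 1 to c2, left 1 to b2, down-left 1 to a3, down-right 1 to b4, down-left 1 to a5 — 10 moves in all.
Check: order respected (1 at step 4, 2 at step 6, 3 at step 9); 10 moves as required.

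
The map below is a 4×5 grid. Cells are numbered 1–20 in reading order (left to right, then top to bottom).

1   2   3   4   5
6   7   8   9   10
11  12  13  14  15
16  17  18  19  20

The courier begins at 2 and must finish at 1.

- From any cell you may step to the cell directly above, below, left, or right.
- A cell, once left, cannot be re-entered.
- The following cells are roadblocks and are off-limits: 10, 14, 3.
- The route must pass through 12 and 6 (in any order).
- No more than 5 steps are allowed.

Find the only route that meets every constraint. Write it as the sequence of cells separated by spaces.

2 7 12 11 6 1

The budget equals the shortest possible length, so every move has to be on a shortest route through the required cells.
Route from 2: 2× down (reaching 12), left to 11, 2× up (reaching 1) — 5 moves in all.
Check: all required cells visited; 5 ≤ 5 moves.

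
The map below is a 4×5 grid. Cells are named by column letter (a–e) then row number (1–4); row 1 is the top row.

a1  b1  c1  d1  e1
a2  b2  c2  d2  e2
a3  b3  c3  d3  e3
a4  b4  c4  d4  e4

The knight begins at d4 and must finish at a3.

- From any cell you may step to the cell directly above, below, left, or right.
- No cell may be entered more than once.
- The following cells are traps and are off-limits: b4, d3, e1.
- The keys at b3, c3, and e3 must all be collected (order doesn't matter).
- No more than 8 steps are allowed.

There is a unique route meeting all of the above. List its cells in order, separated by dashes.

d4 - e4 - e3 - e2 - d2 - c2 - c3 - b3 - a3

The budget equals the shortest possible length, so every move has to be on a shortest route through the required cells.
Route from d4: right 1 to e4, up 2 to e2, left 2 to c2, down 1 to c3, left 2 to a3 — 8 moves in all.
Check: all required cells visited; 8 ≤ 8 moves.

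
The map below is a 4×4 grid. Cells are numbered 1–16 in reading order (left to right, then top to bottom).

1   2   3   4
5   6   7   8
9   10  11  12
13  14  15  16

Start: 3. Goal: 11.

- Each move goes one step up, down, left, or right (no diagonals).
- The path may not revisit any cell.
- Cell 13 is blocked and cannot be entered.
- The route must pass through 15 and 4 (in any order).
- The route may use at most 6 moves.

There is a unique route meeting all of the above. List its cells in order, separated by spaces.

3 4 8 12 16 15 11

The budget equals the shortest possible length, so every move has to be on a shortest route through the required cells.
Route from 3: right to 4, 3× down (reaching 16), left to 15, up to 11 — 6 moves in all.
Check: all required cells visited; 6 ≤ 6 moves.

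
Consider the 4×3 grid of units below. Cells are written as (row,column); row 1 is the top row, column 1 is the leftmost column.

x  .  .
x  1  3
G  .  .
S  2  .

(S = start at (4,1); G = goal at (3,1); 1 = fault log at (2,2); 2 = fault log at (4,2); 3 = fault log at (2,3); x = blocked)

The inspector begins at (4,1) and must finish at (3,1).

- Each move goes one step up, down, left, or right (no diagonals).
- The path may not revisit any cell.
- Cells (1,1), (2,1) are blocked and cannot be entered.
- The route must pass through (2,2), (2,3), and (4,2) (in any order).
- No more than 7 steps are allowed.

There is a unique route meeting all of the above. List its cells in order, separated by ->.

Any route must reach (2,2), (2,3), and (4,2) and still end at (3,1) within 7 moves, so the order of the required stops is forced.
Route from (4,1): right 2 to (4,3), up 2 to (2,3), left 1 to (2,2), down 1 to (3,2), left 1 to (3,1) — 7 moves in all.
Check: all required cells visited; 7 ≤ 7 moves.

(4,1) -> (4,2) -> (4,3) -> (3,3) -> (2,3) -> (2,2) -> (3,2) -> (3,1)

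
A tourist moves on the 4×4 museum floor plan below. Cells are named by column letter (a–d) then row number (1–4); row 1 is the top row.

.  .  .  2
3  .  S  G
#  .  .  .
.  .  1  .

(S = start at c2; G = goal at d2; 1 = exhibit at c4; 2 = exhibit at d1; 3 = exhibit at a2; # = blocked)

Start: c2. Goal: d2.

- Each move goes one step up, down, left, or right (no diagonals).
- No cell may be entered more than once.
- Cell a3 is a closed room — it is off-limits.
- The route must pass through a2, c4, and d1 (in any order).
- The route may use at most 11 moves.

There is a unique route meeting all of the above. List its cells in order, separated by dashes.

c2 - c3 - c4 - b4 - b3 - b2 - a2 - a1 - b1 - c1 - d1 - d2

Any route must reach a2, c4, and d1 and still end at d2 within 11 moves, so the order of the required stops is forced.
Route from c2: down 2 to c4, left 1 to b4, up 2 to b2, left 1 to a2, up 1 to a1, right 3 to d1, down 1 to d2 — 11 moves in all.
Check: all required cells visited; 11 ≤ 11 moves.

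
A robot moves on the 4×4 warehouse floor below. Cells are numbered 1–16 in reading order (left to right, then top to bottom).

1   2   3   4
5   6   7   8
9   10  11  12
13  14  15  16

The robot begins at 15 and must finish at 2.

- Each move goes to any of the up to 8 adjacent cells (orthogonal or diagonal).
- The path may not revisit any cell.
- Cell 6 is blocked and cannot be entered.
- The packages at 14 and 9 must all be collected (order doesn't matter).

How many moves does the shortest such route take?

4

Any route passes through 14 and 9 in some order between 15 and 2. Summing Chebyshev distances along each leg and taking the cheapest ordering (15 → 14 → 9 → 2) gives a lower bound of 1 + 1 + 2 = 4 moves.
A route of 4 moves achieves this: 15 → 14 → 9 → 5 → 2.
Since 4 matches the lower bound, it is optimal.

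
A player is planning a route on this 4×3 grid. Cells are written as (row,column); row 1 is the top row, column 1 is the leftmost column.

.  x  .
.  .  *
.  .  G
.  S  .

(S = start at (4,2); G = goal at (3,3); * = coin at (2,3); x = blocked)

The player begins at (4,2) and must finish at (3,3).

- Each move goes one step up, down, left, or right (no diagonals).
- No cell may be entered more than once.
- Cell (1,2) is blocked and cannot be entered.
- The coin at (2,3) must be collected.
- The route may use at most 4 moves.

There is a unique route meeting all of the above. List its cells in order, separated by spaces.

(4,2) (3,2) (2,2) (2,3) (3,3)

The budget equals the shortest possible length, so every move has to be on a shortest route through the required cells.
Route from (4,2): up 2 to (2,2), right 1 to (2,3), down 1 to (3,3) — 4 moves in all.
Check: all required cells visited; 4 ≤ 4 moves.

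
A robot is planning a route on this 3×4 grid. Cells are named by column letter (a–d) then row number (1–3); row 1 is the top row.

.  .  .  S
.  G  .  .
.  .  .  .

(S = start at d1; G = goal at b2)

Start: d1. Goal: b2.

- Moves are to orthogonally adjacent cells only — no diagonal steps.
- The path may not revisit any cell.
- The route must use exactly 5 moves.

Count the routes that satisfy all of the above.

6

Need simple routes of exactly 5 moves from d1 to b2 (Manhattan distance 3, so 1 moves are spent on a detour and 1 undoing it).
Enumerating: d1 d2 d3 c3 c2 b2 | d1 d2 d3 c3 b3 b2 | d1 d2 c2 c1 b1 b2 | d1 d2 c2 c3 b3 b2 | d1 c1 c2 c3 b3 b2 | d1 c1 b1 a1 a2 b2.
That gives 6 routes.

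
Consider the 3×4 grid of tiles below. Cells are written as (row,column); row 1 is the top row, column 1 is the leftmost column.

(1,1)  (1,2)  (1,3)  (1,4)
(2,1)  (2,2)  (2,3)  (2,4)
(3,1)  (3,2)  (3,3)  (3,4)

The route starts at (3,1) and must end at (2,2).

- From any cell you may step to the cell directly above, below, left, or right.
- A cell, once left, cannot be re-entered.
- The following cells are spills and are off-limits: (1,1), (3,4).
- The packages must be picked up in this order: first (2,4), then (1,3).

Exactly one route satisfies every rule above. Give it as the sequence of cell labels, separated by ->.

(3,1) -> (3,2) -> (3,3) -> (2,3) -> (2,4) -> (1,4) -> (1,3) -> (1,2) -> (2,2)

The waypoints must appear in the order (2,4), (1,3), with no cell reused.
Route from (3,1): right 2 to (3,3), up 1 to (2,3), right 1 to (2,4), up 1 to (1,4), left 2 to (1,2), down 1 to (2,2) — 8 moves in all.
Check: order respected ((2,4) at step 4, (1,3) at step 6).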